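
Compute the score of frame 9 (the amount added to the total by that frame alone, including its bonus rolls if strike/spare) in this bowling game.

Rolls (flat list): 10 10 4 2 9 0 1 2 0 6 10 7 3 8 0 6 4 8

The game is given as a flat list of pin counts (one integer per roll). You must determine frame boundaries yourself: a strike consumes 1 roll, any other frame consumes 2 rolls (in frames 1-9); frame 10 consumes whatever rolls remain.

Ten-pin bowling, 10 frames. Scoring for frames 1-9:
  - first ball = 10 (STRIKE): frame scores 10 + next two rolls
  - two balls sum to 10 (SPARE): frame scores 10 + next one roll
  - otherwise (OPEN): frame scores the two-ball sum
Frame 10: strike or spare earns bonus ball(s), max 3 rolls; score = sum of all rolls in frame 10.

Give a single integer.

Frame 1: STRIKE. 10 + next two rolls (10+4) = 24. Cumulative: 24
Frame 2: STRIKE. 10 + next two rolls (4+2) = 16. Cumulative: 40
Frame 3: OPEN (4+2=6). Cumulative: 46
Frame 4: OPEN (9+0=9). Cumulative: 55
Frame 5: OPEN (1+2=3). Cumulative: 58
Frame 6: OPEN (0+6=6). Cumulative: 64
Frame 7: STRIKE. 10 + next two rolls (7+3) = 20. Cumulative: 84
Frame 8: SPARE (7+3=10). 10 + next roll (8) = 18. Cumulative: 102
Frame 9: OPEN (8+0=8). Cumulative: 110
Frame 10: SPARE. Sum of all frame-10 rolls (6+4+8) = 18. Cumulative: 128

Answer: 8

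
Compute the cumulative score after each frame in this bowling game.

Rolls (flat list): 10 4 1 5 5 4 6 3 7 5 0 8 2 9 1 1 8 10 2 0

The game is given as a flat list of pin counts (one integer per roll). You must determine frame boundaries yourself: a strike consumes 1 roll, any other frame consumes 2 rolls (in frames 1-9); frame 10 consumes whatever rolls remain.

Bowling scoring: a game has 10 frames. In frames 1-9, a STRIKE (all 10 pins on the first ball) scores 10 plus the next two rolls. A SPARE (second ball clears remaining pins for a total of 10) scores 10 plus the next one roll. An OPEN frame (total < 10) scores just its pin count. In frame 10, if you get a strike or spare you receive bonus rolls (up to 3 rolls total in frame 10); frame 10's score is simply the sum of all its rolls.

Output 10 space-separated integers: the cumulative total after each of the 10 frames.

Answer: 15 20 34 47 62 67 86 97 106 118

Derivation:
Frame 1: STRIKE. 10 + next two rolls (4+1) = 15. Cumulative: 15
Frame 2: OPEN (4+1=5). Cumulative: 20
Frame 3: SPARE (5+5=10). 10 + next roll (4) = 14. Cumulative: 34
Frame 4: SPARE (4+6=10). 10 + next roll (3) = 13. Cumulative: 47
Frame 5: SPARE (3+7=10). 10 + next roll (5) = 15. Cumulative: 62
Frame 6: OPEN (5+0=5). Cumulative: 67
Frame 7: SPARE (8+2=10). 10 + next roll (9) = 19. Cumulative: 86
Frame 8: SPARE (9+1=10). 10 + next roll (1) = 11. Cumulative: 97
Frame 9: OPEN (1+8=9). Cumulative: 106
Frame 10: STRIKE. Sum of all frame-10 rolls (10+2+0) = 12. Cumulative: 118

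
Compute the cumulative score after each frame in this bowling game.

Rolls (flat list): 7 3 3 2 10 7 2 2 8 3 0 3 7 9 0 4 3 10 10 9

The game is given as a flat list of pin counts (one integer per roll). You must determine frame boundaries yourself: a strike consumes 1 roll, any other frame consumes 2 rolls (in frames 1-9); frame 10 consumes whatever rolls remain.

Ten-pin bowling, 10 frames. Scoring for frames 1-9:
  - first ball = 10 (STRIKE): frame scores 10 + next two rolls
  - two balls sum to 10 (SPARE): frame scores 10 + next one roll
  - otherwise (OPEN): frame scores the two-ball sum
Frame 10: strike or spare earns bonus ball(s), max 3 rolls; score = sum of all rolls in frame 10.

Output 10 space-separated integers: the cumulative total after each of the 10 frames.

Frame 1: SPARE (7+3=10). 10 + next roll (3) = 13. Cumulative: 13
Frame 2: OPEN (3+2=5). Cumulative: 18
Frame 3: STRIKE. 10 + next two rolls (7+2) = 19. Cumulative: 37
Frame 4: OPEN (7+2=9). Cumulative: 46
Frame 5: SPARE (2+8=10). 10 + next roll (3) = 13. Cumulative: 59
Frame 6: OPEN (3+0=3). Cumulative: 62
Frame 7: SPARE (3+7=10). 10 + next roll (9) = 19. Cumulative: 81
Frame 8: OPEN (9+0=9). Cumulative: 90
Frame 9: OPEN (4+3=7). Cumulative: 97
Frame 10: STRIKE. Sum of all frame-10 rolls (10+10+9) = 29. Cumulative: 126

Answer: 13 18 37 46 59 62 81 90 97 126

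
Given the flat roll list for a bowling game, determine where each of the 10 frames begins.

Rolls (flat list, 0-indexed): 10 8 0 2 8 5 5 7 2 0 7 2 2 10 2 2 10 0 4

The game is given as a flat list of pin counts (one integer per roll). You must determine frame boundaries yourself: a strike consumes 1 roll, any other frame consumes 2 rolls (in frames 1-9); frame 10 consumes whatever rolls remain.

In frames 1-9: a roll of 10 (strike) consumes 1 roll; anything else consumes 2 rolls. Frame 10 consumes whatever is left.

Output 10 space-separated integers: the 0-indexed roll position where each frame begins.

Answer: 0 1 3 5 7 9 11 13 14 16

Derivation:
Frame 1 starts at roll index 0: roll=10 (strike), consumes 1 roll
Frame 2 starts at roll index 1: rolls=8,0 (sum=8), consumes 2 rolls
Frame 3 starts at roll index 3: rolls=2,8 (sum=10), consumes 2 rolls
Frame 4 starts at roll index 5: rolls=5,5 (sum=10), consumes 2 rolls
Frame 5 starts at roll index 7: rolls=7,2 (sum=9), consumes 2 rolls
Frame 6 starts at roll index 9: rolls=0,7 (sum=7), consumes 2 rolls
Frame 7 starts at roll index 11: rolls=2,2 (sum=4), consumes 2 rolls
Frame 8 starts at roll index 13: roll=10 (strike), consumes 1 roll
Frame 9 starts at roll index 14: rolls=2,2 (sum=4), consumes 2 rolls
Frame 10 starts at roll index 16: 3 remaining rolls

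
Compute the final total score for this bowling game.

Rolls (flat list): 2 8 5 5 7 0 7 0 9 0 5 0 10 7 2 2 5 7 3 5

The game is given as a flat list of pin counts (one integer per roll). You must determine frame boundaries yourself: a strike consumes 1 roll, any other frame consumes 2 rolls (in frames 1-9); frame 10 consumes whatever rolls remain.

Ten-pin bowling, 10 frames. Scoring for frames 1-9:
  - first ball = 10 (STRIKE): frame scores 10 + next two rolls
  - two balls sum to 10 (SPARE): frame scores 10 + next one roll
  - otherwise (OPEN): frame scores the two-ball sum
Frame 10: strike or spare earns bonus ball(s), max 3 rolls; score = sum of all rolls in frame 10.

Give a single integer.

Answer: 110

Derivation:
Frame 1: SPARE (2+8=10). 10 + next roll (5) = 15. Cumulative: 15
Frame 2: SPARE (5+5=10). 10 + next roll (7) = 17. Cumulative: 32
Frame 3: OPEN (7+0=7). Cumulative: 39
Frame 4: OPEN (7+0=7). Cumulative: 46
Frame 5: OPEN (9+0=9). Cumulative: 55
Frame 6: OPEN (5+0=5). Cumulative: 60
Frame 7: STRIKE. 10 + next two rolls (7+2) = 19. Cumulative: 79
Frame 8: OPEN (7+2=9). Cumulative: 88
Frame 9: OPEN (2+5=7). Cumulative: 95
Frame 10: SPARE. Sum of all frame-10 rolls (7+3+5) = 15. Cumulative: 110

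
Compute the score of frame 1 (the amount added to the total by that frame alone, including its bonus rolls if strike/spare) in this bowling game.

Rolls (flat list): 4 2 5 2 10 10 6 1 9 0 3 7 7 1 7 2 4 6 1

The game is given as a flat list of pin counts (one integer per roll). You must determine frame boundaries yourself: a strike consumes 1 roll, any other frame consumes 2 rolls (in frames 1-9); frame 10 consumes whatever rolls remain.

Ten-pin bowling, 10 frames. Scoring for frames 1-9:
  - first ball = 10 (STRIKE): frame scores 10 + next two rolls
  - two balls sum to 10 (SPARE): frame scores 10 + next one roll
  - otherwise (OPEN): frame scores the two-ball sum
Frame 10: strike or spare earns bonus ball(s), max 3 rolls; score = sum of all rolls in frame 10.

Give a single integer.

Frame 1: OPEN (4+2=6). Cumulative: 6
Frame 2: OPEN (5+2=7). Cumulative: 13
Frame 3: STRIKE. 10 + next two rolls (10+6) = 26. Cumulative: 39

Answer: 6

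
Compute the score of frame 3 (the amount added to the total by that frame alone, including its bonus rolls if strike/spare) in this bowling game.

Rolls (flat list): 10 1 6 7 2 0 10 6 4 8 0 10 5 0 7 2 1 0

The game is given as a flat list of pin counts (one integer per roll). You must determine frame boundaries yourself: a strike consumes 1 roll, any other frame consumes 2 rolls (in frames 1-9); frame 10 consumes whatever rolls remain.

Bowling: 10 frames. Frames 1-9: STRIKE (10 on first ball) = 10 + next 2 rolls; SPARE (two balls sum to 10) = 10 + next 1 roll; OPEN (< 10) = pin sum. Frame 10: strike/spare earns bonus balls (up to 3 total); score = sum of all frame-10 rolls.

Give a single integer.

Answer: 9

Derivation:
Frame 1: STRIKE. 10 + next two rolls (1+6) = 17. Cumulative: 17
Frame 2: OPEN (1+6=7). Cumulative: 24
Frame 3: OPEN (7+2=9). Cumulative: 33
Frame 4: SPARE (0+10=10). 10 + next roll (6) = 16. Cumulative: 49
Frame 5: SPARE (6+4=10). 10 + next roll (8) = 18. Cumulative: 67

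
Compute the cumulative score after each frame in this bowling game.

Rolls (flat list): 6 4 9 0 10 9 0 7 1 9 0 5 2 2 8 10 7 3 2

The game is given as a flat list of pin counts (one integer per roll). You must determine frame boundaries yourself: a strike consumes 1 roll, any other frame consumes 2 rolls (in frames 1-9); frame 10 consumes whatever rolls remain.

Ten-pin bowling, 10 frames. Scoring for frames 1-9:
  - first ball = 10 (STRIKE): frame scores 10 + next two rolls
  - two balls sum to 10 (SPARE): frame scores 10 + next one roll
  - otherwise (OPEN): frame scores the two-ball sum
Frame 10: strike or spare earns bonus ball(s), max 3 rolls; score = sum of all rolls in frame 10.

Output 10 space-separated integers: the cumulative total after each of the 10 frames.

Answer: 19 28 47 56 64 73 80 100 120 132

Derivation:
Frame 1: SPARE (6+4=10). 10 + next roll (9) = 19. Cumulative: 19
Frame 2: OPEN (9+0=9). Cumulative: 28
Frame 3: STRIKE. 10 + next two rolls (9+0) = 19. Cumulative: 47
Frame 4: OPEN (9+0=9). Cumulative: 56
Frame 5: OPEN (7+1=8). Cumulative: 64
Frame 6: OPEN (9+0=9). Cumulative: 73
Frame 7: OPEN (5+2=7). Cumulative: 80
Frame 8: SPARE (2+8=10). 10 + next roll (10) = 20. Cumulative: 100
Frame 9: STRIKE. 10 + next two rolls (7+3) = 20. Cumulative: 120
Frame 10: SPARE. Sum of all frame-10 rolls (7+3+2) = 12. Cumulative: 132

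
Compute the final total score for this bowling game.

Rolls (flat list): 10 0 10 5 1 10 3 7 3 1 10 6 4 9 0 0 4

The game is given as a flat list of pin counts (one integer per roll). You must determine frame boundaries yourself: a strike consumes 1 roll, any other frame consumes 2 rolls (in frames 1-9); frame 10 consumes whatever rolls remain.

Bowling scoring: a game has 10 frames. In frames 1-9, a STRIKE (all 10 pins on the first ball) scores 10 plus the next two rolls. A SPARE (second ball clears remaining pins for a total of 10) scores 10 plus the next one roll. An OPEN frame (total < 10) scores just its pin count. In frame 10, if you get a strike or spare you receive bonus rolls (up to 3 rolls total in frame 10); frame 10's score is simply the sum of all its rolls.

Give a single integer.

Answer: 130

Derivation:
Frame 1: STRIKE. 10 + next two rolls (0+10) = 20. Cumulative: 20
Frame 2: SPARE (0+10=10). 10 + next roll (5) = 15. Cumulative: 35
Frame 3: OPEN (5+1=6). Cumulative: 41
Frame 4: STRIKE. 10 + next two rolls (3+7) = 20. Cumulative: 61
Frame 5: SPARE (3+7=10). 10 + next roll (3) = 13. Cumulative: 74
Frame 6: OPEN (3+1=4). Cumulative: 78
Frame 7: STRIKE. 10 + next two rolls (6+4) = 20. Cumulative: 98
Frame 8: SPARE (6+4=10). 10 + next roll (9) = 19. Cumulative: 117
Frame 9: OPEN (9+0=9). Cumulative: 126
Frame 10: OPEN. Sum of all frame-10 rolls (0+4) = 4. Cumulative: 130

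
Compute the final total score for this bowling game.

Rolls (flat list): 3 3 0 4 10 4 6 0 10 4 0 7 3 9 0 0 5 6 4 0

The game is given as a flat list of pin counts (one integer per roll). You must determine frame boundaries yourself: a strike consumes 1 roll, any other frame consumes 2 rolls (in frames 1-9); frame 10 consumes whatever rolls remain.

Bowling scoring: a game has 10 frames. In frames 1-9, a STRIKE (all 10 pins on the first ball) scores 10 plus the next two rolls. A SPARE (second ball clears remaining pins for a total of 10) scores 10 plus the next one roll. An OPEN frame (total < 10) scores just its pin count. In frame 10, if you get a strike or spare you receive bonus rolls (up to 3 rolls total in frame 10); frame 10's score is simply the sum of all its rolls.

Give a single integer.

Frame 1: OPEN (3+3=6). Cumulative: 6
Frame 2: OPEN (0+4=4). Cumulative: 10
Frame 3: STRIKE. 10 + next two rolls (4+6) = 20. Cumulative: 30
Frame 4: SPARE (4+6=10). 10 + next roll (0) = 10. Cumulative: 40
Frame 5: SPARE (0+10=10). 10 + next roll (4) = 14. Cumulative: 54
Frame 6: OPEN (4+0=4). Cumulative: 58
Frame 7: SPARE (7+3=10). 10 + next roll (9) = 19. Cumulative: 77
Frame 8: OPEN (9+0=9). Cumulative: 86
Frame 9: OPEN (0+5=5). Cumulative: 91
Frame 10: SPARE. Sum of all frame-10 rolls (6+4+0) = 10. Cumulative: 101

Answer: 101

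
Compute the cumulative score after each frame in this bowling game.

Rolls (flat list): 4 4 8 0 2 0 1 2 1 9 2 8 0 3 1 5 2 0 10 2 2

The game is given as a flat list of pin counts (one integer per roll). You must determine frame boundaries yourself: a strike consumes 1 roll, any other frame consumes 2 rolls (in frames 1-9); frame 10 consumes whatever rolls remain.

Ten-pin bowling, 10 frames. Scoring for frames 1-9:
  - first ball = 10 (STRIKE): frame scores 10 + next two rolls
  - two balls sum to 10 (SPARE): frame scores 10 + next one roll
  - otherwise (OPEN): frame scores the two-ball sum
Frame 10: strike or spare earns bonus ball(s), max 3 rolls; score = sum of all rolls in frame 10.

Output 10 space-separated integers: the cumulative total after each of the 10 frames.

Frame 1: OPEN (4+4=8). Cumulative: 8
Frame 2: OPEN (8+0=8). Cumulative: 16
Frame 3: OPEN (2+0=2). Cumulative: 18
Frame 4: OPEN (1+2=3). Cumulative: 21
Frame 5: SPARE (1+9=10). 10 + next roll (2) = 12. Cumulative: 33
Frame 6: SPARE (2+8=10). 10 + next roll (0) = 10. Cumulative: 43
Frame 7: OPEN (0+3=3). Cumulative: 46
Frame 8: OPEN (1+5=6). Cumulative: 52
Frame 9: OPEN (2+0=2). Cumulative: 54
Frame 10: STRIKE. Sum of all frame-10 rolls (10+2+2) = 14. Cumulative: 68

Answer: 8 16 18 21 33 43 46 52 54 68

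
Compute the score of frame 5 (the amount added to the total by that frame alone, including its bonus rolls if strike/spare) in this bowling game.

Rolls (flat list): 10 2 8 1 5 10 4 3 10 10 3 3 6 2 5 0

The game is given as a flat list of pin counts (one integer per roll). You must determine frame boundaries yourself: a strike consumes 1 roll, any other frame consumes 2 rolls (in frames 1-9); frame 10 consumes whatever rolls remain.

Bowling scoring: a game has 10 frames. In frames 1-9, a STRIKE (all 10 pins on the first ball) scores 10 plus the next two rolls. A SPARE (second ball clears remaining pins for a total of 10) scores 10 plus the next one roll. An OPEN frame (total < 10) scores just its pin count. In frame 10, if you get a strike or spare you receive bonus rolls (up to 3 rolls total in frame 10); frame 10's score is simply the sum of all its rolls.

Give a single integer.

Answer: 7

Derivation:
Frame 1: STRIKE. 10 + next two rolls (2+8) = 20. Cumulative: 20
Frame 2: SPARE (2+8=10). 10 + next roll (1) = 11. Cumulative: 31
Frame 3: OPEN (1+5=6). Cumulative: 37
Frame 4: STRIKE. 10 + next two rolls (4+3) = 17. Cumulative: 54
Frame 5: OPEN (4+3=7). Cumulative: 61
Frame 6: STRIKE. 10 + next two rolls (10+3) = 23. Cumulative: 84
Frame 7: STRIKE. 10 + next two rolls (3+3) = 16. Cumulative: 100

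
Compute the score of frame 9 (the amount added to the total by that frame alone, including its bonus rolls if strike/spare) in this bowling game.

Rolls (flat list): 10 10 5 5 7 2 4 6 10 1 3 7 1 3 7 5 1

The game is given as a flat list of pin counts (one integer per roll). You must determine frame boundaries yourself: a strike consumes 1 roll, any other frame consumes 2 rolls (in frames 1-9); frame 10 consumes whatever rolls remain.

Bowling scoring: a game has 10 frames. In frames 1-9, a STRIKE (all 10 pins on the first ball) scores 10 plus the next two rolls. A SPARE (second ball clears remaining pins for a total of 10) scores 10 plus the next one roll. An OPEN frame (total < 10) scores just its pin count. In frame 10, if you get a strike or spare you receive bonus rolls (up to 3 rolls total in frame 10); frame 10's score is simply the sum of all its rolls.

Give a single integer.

Frame 1: STRIKE. 10 + next two rolls (10+5) = 25. Cumulative: 25
Frame 2: STRIKE. 10 + next two rolls (5+5) = 20. Cumulative: 45
Frame 3: SPARE (5+5=10). 10 + next roll (7) = 17. Cumulative: 62
Frame 4: OPEN (7+2=9). Cumulative: 71
Frame 5: SPARE (4+6=10). 10 + next roll (10) = 20. Cumulative: 91
Frame 6: STRIKE. 10 + next two rolls (1+3) = 14. Cumulative: 105
Frame 7: OPEN (1+3=4). Cumulative: 109
Frame 8: OPEN (7+1=8). Cumulative: 117
Frame 9: SPARE (3+7=10). 10 + next roll (5) = 15. Cumulative: 132
Frame 10: OPEN. Sum of all frame-10 rolls (5+1) = 6. Cumulative: 138

Answer: 15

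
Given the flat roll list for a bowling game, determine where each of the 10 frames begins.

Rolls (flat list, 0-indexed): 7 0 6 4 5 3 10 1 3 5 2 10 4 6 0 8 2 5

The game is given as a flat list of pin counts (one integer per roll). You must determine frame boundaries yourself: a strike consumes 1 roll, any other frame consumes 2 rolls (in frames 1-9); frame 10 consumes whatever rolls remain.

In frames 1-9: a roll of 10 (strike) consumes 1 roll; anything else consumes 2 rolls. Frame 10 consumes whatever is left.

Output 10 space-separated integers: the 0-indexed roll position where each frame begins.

Answer: 0 2 4 6 7 9 11 12 14 16

Derivation:
Frame 1 starts at roll index 0: rolls=7,0 (sum=7), consumes 2 rolls
Frame 2 starts at roll index 2: rolls=6,4 (sum=10), consumes 2 rolls
Frame 3 starts at roll index 4: rolls=5,3 (sum=8), consumes 2 rolls
Frame 4 starts at roll index 6: roll=10 (strike), consumes 1 roll
Frame 5 starts at roll index 7: rolls=1,3 (sum=4), consumes 2 rolls
Frame 6 starts at roll index 9: rolls=5,2 (sum=7), consumes 2 rolls
Frame 7 starts at roll index 11: roll=10 (strike), consumes 1 roll
Frame 8 starts at roll index 12: rolls=4,6 (sum=10), consumes 2 rolls
Frame 9 starts at roll index 14: rolls=0,8 (sum=8), consumes 2 rolls
Frame 10 starts at roll index 16: 2 remaining rolls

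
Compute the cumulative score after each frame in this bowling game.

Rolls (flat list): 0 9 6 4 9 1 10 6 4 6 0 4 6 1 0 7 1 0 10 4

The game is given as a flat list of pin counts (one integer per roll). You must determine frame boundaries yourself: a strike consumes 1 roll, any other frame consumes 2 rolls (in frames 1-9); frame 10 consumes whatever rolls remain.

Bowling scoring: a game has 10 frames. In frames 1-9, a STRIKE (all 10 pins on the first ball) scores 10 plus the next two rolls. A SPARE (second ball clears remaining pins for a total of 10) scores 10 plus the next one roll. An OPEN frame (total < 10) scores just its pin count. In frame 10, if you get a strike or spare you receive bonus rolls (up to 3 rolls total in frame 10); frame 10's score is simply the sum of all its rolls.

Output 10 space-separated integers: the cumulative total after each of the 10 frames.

Frame 1: OPEN (0+9=9). Cumulative: 9
Frame 2: SPARE (6+4=10). 10 + next roll (9) = 19. Cumulative: 28
Frame 3: SPARE (9+1=10). 10 + next roll (10) = 20. Cumulative: 48
Frame 4: STRIKE. 10 + next two rolls (6+4) = 20. Cumulative: 68
Frame 5: SPARE (6+4=10). 10 + next roll (6) = 16. Cumulative: 84
Frame 6: OPEN (6+0=6). Cumulative: 90
Frame 7: SPARE (4+6=10). 10 + next roll (1) = 11. Cumulative: 101
Frame 8: OPEN (1+0=1). Cumulative: 102
Frame 9: OPEN (7+1=8). Cumulative: 110
Frame 10: SPARE. Sum of all frame-10 rolls (0+10+4) = 14. Cumulative: 124

Answer: 9 28 48 68 84 90 101 102 110 124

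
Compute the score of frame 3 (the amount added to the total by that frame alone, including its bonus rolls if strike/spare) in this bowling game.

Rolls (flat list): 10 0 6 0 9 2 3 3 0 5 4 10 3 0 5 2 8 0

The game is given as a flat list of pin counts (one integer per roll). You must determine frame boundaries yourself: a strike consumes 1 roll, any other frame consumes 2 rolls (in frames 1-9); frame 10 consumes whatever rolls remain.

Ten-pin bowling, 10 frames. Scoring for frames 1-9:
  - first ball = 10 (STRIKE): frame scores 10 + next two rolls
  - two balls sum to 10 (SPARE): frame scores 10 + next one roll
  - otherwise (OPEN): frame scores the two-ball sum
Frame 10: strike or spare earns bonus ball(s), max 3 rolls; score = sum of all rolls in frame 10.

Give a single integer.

Answer: 9

Derivation:
Frame 1: STRIKE. 10 + next two rolls (0+6) = 16. Cumulative: 16
Frame 2: OPEN (0+6=6). Cumulative: 22
Frame 3: OPEN (0+9=9). Cumulative: 31
Frame 4: OPEN (2+3=5). Cumulative: 36
Frame 5: OPEN (3+0=3). Cumulative: 39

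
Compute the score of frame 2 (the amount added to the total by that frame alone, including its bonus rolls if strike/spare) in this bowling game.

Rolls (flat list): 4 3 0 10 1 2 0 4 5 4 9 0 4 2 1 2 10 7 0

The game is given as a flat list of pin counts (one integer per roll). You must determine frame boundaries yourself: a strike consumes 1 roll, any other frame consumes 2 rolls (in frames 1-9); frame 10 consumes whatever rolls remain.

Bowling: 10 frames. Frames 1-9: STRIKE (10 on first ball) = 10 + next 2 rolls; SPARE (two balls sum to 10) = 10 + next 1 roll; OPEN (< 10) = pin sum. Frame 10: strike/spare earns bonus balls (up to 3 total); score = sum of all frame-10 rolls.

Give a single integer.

Frame 1: OPEN (4+3=7). Cumulative: 7
Frame 2: SPARE (0+10=10). 10 + next roll (1) = 11. Cumulative: 18
Frame 3: OPEN (1+2=3). Cumulative: 21
Frame 4: OPEN (0+4=4). Cumulative: 25

Answer: 11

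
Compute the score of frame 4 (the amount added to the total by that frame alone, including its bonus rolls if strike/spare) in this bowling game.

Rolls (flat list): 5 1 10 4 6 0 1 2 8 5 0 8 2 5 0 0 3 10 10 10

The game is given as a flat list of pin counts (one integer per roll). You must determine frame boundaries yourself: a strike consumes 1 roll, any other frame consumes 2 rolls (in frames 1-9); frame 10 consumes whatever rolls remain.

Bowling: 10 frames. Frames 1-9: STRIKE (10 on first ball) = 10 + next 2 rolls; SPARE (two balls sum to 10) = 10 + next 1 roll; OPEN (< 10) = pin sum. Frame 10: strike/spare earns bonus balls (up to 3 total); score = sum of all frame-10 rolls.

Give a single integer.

Frame 1: OPEN (5+1=6). Cumulative: 6
Frame 2: STRIKE. 10 + next two rolls (4+6) = 20. Cumulative: 26
Frame 3: SPARE (4+6=10). 10 + next roll (0) = 10. Cumulative: 36
Frame 4: OPEN (0+1=1). Cumulative: 37
Frame 5: SPARE (2+8=10). 10 + next roll (5) = 15. Cumulative: 52
Frame 6: OPEN (5+0=5). Cumulative: 57

Answer: 1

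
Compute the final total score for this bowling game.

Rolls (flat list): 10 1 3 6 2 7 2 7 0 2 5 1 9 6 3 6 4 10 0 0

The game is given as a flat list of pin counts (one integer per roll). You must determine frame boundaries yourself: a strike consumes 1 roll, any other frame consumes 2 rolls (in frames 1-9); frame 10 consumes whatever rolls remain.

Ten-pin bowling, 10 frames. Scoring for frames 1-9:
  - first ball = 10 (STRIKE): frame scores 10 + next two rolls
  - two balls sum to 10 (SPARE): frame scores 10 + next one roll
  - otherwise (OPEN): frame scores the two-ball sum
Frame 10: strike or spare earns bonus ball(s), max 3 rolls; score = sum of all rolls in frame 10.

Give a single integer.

Frame 1: STRIKE. 10 + next two rolls (1+3) = 14. Cumulative: 14
Frame 2: OPEN (1+3=4). Cumulative: 18
Frame 3: OPEN (6+2=8). Cumulative: 26
Frame 4: OPEN (7+2=9). Cumulative: 35
Frame 5: OPEN (7+0=7). Cumulative: 42
Frame 6: OPEN (2+5=7). Cumulative: 49
Frame 7: SPARE (1+9=10). 10 + next roll (6) = 16. Cumulative: 65
Frame 8: OPEN (6+3=9). Cumulative: 74
Frame 9: SPARE (6+4=10). 10 + next roll (10) = 20. Cumulative: 94
Frame 10: STRIKE. Sum of all frame-10 rolls (10+0+0) = 10. Cumulative: 104

Answer: 104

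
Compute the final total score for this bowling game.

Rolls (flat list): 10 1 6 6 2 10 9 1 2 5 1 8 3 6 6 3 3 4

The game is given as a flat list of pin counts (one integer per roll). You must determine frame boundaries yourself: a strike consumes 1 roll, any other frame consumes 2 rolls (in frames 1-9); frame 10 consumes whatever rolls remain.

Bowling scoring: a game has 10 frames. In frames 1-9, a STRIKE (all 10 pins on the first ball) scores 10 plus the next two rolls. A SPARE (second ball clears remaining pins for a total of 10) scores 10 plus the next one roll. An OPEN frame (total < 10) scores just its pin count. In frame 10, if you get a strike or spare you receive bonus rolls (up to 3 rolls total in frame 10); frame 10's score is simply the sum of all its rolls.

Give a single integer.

Frame 1: STRIKE. 10 + next two rolls (1+6) = 17. Cumulative: 17
Frame 2: OPEN (1+6=7). Cumulative: 24
Frame 3: OPEN (6+2=8). Cumulative: 32
Frame 4: STRIKE. 10 + next two rolls (9+1) = 20. Cumulative: 52
Frame 5: SPARE (9+1=10). 10 + next roll (2) = 12. Cumulative: 64
Frame 6: OPEN (2+5=7). Cumulative: 71
Frame 7: OPEN (1+8=9). Cumulative: 80
Frame 8: OPEN (3+6=9). Cumulative: 89
Frame 9: OPEN (6+3=9). Cumulative: 98
Frame 10: OPEN. Sum of all frame-10 rolls (3+4) = 7. Cumulative: 105

Answer: 105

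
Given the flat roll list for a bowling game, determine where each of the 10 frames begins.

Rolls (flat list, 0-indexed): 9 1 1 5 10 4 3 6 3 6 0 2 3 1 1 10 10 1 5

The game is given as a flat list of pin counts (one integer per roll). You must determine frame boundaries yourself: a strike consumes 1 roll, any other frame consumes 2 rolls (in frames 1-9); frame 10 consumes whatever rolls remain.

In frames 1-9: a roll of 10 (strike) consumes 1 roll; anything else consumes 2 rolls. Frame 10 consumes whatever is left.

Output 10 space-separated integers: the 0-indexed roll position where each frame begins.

Frame 1 starts at roll index 0: rolls=9,1 (sum=10), consumes 2 rolls
Frame 2 starts at roll index 2: rolls=1,5 (sum=6), consumes 2 rolls
Frame 3 starts at roll index 4: roll=10 (strike), consumes 1 roll
Frame 4 starts at roll index 5: rolls=4,3 (sum=7), consumes 2 rolls
Frame 5 starts at roll index 7: rolls=6,3 (sum=9), consumes 2 rolls
Frame 6 starts at roll index 9: rolls=6,0 (sum=6), consumes 2 rolls
Frame 7 starts at roll index 11: rolls=2,3 (sum=5), consumes 2 rolls
Frame 8 starts at roll index 13: rolls=1,1 (sum=2), consumes 2 rolls
Frame 9 starts at roll index 15: roll=10 (strike), consumes 1 roll
Frame 10 starts at roll index 16: 3 remaining rolls

Answer: 0 2 4 5 7 9 11 13 15 16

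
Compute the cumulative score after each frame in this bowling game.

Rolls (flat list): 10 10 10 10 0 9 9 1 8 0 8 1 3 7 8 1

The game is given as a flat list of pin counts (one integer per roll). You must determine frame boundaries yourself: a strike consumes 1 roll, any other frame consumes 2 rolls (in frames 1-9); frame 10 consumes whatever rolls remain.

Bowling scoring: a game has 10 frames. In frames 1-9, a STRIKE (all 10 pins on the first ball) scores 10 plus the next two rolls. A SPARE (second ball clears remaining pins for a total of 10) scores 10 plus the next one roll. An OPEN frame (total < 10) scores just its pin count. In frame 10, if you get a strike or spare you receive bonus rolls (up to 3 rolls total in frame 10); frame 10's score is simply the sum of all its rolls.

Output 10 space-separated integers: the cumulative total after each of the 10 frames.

Frame 1: STRIKE. 10 + next two rolls (10+10) = 30. Cumulative: 30
Frame 2: STRIKE. 10 + next two rolls (10+10) = 30. Cumulative: 60
Frame 3: STRIKE. 10 + next two rolls (10+0) = 20. Cumulative: 80
Frame 4: STRIKE. 10 + next two rolls (0+9) = 19. Cumulative: 99
Frame 5: OPEN (0+9=9). Cumulative: 108
Frame 6: SPARE (9+1=10). 10 + next roll (8) = 18. Cumulative: 126
Frame 7: OPEN (8+0=8). Cumulative: 134
Frame 8: OPEN (8+1=9). Cumulative: 143
Frame 9: SPARE (3+7=10). 10 + next roll (8) = 18. Cumulative: 161
Frame 10: OPEN. Sum of all frame-10 rolls (8+1) = 9. Cumulative: 170

Answer: 30 60 80 99 108 126 134 143 161 170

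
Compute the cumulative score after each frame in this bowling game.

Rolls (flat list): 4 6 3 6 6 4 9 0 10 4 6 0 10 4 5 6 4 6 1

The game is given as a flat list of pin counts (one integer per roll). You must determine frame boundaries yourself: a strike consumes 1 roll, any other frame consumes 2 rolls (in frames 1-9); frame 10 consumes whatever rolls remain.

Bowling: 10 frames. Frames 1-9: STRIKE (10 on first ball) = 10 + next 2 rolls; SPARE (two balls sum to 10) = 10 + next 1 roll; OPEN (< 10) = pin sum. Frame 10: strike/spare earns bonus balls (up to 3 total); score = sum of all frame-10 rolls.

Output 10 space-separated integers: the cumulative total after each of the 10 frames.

Answer: 13 22 41 50 70 80 94 103 119 126

Derivation:
Frame 1: SPARE (4+6=10). 10 + next roll (3) = 13. Cumulative: 13
Frame 2: OPEN (3+6=9). Cumulative: 22
Frame 3: SPARE (6+4=10). 10 + next roll (9) = 19. Cumulative: 41
Frame 4: OPEN (9+0=9). Cumulative: 50
Frame 5: STRIKE. 10 + next two rolls (4+6) = 20. Cumulative: 70
Frame 6: SPARE (4+6=10). 10 + next roll (0) = 10. Cumulative: 80
Frame 7: SPARE (0+10=10). 10 + next roll (4) = 14. Cumulative: 94
Frame 8: OPEN (4+5=9). Cumulative: 103
Frame 9: SPARE (6+4=10). 10 + next roll (6) = 16. Cumulative: 119
Frame 10: OPEN. Sum of all frame-10 rolls (6+1) = 7. Cumulative: 126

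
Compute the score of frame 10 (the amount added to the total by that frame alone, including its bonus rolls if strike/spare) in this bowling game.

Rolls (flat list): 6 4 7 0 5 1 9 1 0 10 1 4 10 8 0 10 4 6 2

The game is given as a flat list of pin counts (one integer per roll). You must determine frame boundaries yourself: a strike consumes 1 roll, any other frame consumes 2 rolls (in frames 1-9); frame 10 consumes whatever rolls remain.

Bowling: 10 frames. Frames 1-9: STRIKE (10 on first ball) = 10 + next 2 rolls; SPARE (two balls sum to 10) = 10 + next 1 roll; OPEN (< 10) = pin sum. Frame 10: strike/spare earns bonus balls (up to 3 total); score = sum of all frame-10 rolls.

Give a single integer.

Frame 1: SPARE (6+4=10). 10 + next roll (7) = 17. Cumulative: 17
Frame 2: OPEN (7+0=7). Cumulative: 24
Frame 3: OPEN (5+1=6). Cumulative: 30
Frame 4: SPARE (9+1=10). 10 + next roll (0) = 10. Cumulative: 40
Frame 5: SPARE (0+10=10). 10 + next roll (1) = 11. Cumulative: 51
Frame 6: OPEN (1+4=5). Cumulative: 56
Frame 7: STRIKE. 10 + next two rolls (8+0) = 18. Cumulative: 74
Frame 8: OPEN (8+0=8). Cumulative: 82
Frame 9: STRIKE. 10 + next two rolls (4+6) = 20. Cumulative: 102
Frame 10: SPARE. Sum of all frame-10 rolls (4+6+2) = 12. Cumulative: 114

Answer: 12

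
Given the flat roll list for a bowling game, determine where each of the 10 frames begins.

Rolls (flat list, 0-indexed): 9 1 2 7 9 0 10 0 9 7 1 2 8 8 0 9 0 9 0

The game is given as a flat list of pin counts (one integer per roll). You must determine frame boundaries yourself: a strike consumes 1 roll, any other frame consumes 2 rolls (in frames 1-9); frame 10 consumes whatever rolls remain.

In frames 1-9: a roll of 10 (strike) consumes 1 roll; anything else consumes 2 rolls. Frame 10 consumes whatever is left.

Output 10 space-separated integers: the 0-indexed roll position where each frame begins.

Frame 1 starts at roll index 0: rolls=9,1 (sum=10), consumes 2 rolls
Frame 2 starts at roll index 2: rolls=2,7 (sum=9), consumes 2 rolls
Frame 3 starts at roll index 4: rolls=9,0 (sum=9), consumes 2 rolls
Frame 4 starts at roll index 6: roll=10 (strike), consumes 1 roll
Frame 5 starts at roll index 7: rolls=0,9 (sum=9), consumes 2 rolls
Frame 6 starts at roll index 9: rolls=7,1 (sum=8), consumes 2 rolls
Frame 7 starts at roll index 11: rolls=2,8 (sum=10), consumes 2 rolls
Frame 8 starts at roll index 13: rolls=8,0 (sum=8), consumes 2 rolls
Frame 9 starts at roll index 15: rolls=9,0 (sum=9), consumes 2 rolls
Frame 10 starts at roll index 17: 2 remaining rolls

Answer: 0 2 4 6 7 9 11 13 15 17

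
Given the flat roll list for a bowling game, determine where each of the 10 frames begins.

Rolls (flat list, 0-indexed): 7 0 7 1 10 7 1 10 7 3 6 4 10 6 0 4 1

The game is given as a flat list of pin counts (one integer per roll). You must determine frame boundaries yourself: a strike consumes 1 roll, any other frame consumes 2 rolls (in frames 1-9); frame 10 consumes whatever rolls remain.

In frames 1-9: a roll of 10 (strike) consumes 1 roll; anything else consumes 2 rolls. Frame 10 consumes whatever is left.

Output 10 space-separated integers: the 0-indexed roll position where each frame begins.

Answer: 0 2 4 5 7 8 10 12 13 15

Derivation:
Frame 1 starts at roll index 0: rolls=7,0 (sum=7), consumes 2 rolls
Frame 2 starts at roll index 2: rolls=7,1 (sum=8), consumes 2 rolls
Frame 3 starts at roll index 4: roll=10 (strike), consumes 1 roll
Frame 4 starts at roll index 5: rolls=7,1 (sum=8), consumes 2 rolls
Frame 5 starts at roll index 7: roll=10 (strike), consumes 1 roll
Frame 6 starts at roll index 8: rolls=7,3 (sum=10), consumes 2 rolls
Frame 7 starts at roll index 10: rolls=6,4 (sum=10), consumes 2 rolls
Frame 8 starts at roll index 12: roll=10 (strike), consumes 1 roll
Frame 9 starts at roll index 13: rolls=6,0 (sum=6), consumes 2 rolls
Frame 10 starts at roll index 15: 2 remaining rolls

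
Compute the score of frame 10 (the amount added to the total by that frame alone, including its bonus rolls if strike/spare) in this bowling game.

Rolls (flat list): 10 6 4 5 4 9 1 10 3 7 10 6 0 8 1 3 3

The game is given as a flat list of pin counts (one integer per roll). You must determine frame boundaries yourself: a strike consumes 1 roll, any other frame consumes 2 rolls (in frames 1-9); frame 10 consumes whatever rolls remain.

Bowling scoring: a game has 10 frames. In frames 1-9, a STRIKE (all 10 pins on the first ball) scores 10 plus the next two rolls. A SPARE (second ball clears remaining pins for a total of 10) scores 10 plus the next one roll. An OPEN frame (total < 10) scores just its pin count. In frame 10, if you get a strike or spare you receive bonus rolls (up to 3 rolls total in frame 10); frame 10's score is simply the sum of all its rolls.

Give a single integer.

Answer: 6

Derivation:
Frame 1: STRIKE. 10 + next two rolls (6+4) = 20. Cumulative: 20
Frame 2: SPARE (6+4=10). 10 + next roll (5) = 15. Cumulative: 35
Frame 3: OPEN (5+4=9). Cumulative: 44
Frame 4: SPARE (9+1=10). 10 + next roll (10) = 20. Cumulative: 64
Frame 5: STRIKE. 10 + next two rolls (3+7) = 20. Cumulative: 84
Frame 6: SPARE (3+7=10). 10 + next roll (10) = 20. Cumulative: 104
Frame 7: STRIKE. 10 + next two rolls (6+0) = 16. Cumulative: 120
Frame 8: OPEN (6+0=6). Cumulative: 126
Frame 9: OPEN (8+1=9). Cumulative: 135
Frame 10: OPEN. Sum of all frame-10 rolls (3+3) = 6. Cumulative: 141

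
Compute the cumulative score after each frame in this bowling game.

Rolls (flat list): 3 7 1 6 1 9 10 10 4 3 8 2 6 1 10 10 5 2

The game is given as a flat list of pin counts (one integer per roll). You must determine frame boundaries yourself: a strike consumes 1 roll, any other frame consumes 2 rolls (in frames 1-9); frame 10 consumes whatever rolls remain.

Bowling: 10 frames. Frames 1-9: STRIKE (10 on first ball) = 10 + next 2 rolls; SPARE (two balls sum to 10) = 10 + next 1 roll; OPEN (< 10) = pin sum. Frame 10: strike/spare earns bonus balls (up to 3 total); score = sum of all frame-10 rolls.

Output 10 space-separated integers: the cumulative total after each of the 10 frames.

Answer: 11 18 38 62 79 86 102 109 134 151

Derivation:
Frame 1: SPARE (3+7=10). 10 + next roll (1) = 11. Cumulative: 11
Frame 2: OPEN (1+6=7). Cumulative: 18
Frame 3: SPARE (1+9=10). 10 + next roll (10) = 20. Cumulative: 38
Frame 4: STRIKE. 10 + next two rolls (10+4) = 24. Cumulative: 62
Frame 5: STRIKE. 10 + next two rolls (4+3) = 17. Cumulative: 79
Frame 6: OPEN (4+3=7). Cumulative: 86
Frame 7: SPARE (8+2=10). 10 + next roll (6) = 16. Cumulative: 102
Frame 8: OPEN (6+1=7). Cumulative: 109
Frame 9: STRIKE. 10 + next two rolls (10+5) = 25. Cumulative: 134
Frame 10: STRIKE. Sum of all frame-10 rolls (10+5+2) = 17. Cumulative: 151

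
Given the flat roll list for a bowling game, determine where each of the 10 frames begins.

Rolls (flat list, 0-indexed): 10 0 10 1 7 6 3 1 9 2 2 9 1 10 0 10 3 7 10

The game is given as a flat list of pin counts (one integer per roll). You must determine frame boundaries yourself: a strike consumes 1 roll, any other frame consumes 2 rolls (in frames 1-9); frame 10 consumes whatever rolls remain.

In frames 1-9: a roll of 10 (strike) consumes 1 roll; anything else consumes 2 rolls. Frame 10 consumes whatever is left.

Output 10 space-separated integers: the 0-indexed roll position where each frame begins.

Frame 1 starts at roll index 0: roll=10 (strike), consumes 1 roll
Frame 2 starts at roll index 1: rolls=0,10 (sum=10), consumes 2 rolls
Frame 3 starts at roll index 3: rolls=1,7 (sum=8), consumes 2 rolls
Frame 4 starts at roll index 5: rolls=6,3 (sum=9), consumes 2 rolls
Frame 5 starts at roll index 7: rolls=1,9 (sum=10), consumes 2 rolls
Frame 6 starts at roll index 9: rolls=2,2 (sum=4), consumes 2 rolls
Frame 7 starts at roll index 11: rolls=9,1 (sum=10), consumes 2 rolls
Frame 8 starts at roll index 13: roll=10 (strike), consumes 1 roll
Frame 9 starts at roll index 14: rolls=0,10 (sum=10), consumes 2 rolls
Frame 10 starts at roll index 16: 3 remaining rolls

Answer: 0 1 3 5 7 9 11 13 14 16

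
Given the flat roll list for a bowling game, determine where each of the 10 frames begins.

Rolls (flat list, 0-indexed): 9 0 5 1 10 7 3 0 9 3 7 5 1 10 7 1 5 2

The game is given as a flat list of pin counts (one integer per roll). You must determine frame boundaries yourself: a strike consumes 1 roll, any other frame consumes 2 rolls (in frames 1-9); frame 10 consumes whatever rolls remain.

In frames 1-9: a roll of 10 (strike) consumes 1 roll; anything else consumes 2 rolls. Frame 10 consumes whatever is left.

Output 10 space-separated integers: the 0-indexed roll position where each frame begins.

Frame 1 starts at roll index 0: rolls=9,0 (sum=9), consumes 2 rolls
Frame 2 starts at roll index 2: rolls=5,1 (sum=6), consumes 2 rolls
Frame 3 starts at roll index 4: roll=10 (strike), consumes 1 roll
Frame 4 starts at roll index 5: rolls=7,3 (sum=10), consumes 2 rolls
Frame 5 starts at roll index 7: rolls=0,9 (sum=9), consumes 2 rolls
Frame 6 starts at roll index 9: rolls=3,7 (sum=10), consumes 2 rolls
Frame 7 starts at roll index 11: rolls=5,1 (sum=6), consumes 2 rolls
Frame 8 starts at roll index 13: roll=10 (strike), consumes 1 roll
Frame 9 starts at roll index 14: rolls=7,1 (sum=8), consumes 2 rolls
Frame 10 starts at roll index 16: 2 remaining rolls

Answer: 0 2 4 5 7 9 11 13 14 16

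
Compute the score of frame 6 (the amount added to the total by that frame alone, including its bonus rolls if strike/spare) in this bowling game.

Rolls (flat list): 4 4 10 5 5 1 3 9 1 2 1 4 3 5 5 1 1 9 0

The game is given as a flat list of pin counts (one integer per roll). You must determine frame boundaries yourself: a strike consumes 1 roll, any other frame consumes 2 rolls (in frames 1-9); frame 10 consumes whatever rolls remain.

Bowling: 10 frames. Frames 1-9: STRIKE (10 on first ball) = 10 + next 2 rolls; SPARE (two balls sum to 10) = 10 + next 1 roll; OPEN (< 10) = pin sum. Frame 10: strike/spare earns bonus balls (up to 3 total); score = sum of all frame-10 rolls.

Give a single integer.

Frame 1: OPEN (4+4=8). Cumulative: 8
Frame 2: STRIKE. 10 + next two rolls (5+5) = 20. Cumulative: 28
Frame 3: SPARE (5+5=10). 10 + next roll (1) = 11. Cumulative: 39
Frame 4: OPEN (1+3=4). Cumulative: 43
Frame 5: SPARE (9+1=10). 10 + next roll (2) = 12. Cumulative: 55
Frame 6: OPEN (2+1=3). Cumulative: 58
Frame 7: OPEN (4+3=7). Cumulative: 65
Frame 8: SPARE (5+5=10). 10 + next roll (1) = 11. Cumulative: 76

Answer: 3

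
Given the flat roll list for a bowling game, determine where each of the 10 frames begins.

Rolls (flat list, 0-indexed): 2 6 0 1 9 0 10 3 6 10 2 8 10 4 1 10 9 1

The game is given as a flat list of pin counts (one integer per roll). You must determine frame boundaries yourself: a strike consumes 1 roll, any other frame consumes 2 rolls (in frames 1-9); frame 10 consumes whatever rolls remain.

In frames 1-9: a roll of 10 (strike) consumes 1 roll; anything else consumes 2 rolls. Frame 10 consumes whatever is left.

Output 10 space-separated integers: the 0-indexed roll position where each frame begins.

Frame 1 starts at roll index 0: rolls=2,6 (sum=8), consumes 2 rolls
Frame 2 starts at roll index 2: rolls=0,1 (sum=1), consumes 2 rolls
Frame 3 starts at roll index 4: rolls=9,0 (sum=9), consumes 2 rolls
Frame 4 starts at roll index 6: roll=10 (strike), consumes 1 roll
Frame 5 starts at roll index 7: rolls=3,6 (sum=9), consumes 2 rolls
Frame 6 starts at roll index 9: roll=10 (strike), consumes 1 roll
Frame 7 starts at roll index 10: rolls=2,8 (sum=10), consumes 2 rolls
Frame 8 starts at roll index 12: roll=10 (strike), consumes 1 roll
Frame 9 starts at roll index 13: rolls=4,1 (sum=5), consumes 2 rolls
Frame 10 starts at roll index 15: 3 remaining rolls

Answer: 0 2 4 6 7 9 10 12 13 15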